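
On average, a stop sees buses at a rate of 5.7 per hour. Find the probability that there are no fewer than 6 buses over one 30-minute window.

Over the interval, μ = 5.7 × 0.5 = 2.85 (a 30-minute window = 0.5 hours).
P(N ≥ 6) = 1 − P(N ≤ 5) = 1 − Σ_{j=0}^{5} e^(−μ) μ^j/j! ≈ 0.0696.

0.0696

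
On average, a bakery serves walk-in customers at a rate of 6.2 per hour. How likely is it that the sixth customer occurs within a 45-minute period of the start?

Over the interval, μ = 6.2 × 0.75 = 4.65 (a 45-minute period = 0.75 hours).
The sixth arrival falls in the interval iff at least 6 events occur there: P(S_6 ≤ t) = P(N ≥ 6) = 1 − P(N ≤ 5) ≈ 0.3229.

0.3229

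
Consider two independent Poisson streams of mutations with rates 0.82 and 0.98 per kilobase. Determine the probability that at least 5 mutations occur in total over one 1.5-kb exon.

Independent Poisson processes superpose: combined rate λ = 0.82 + 0.98 = 1.8 per kilobase.
Over the interval, μ = 1.8 × 1.5 = 2.7 (a 1.5-kb exon = 1.5 kilobases).
P(N ≥ 5) = 1 − P(N ≤ 4) ≈ 0.1371.

0.1371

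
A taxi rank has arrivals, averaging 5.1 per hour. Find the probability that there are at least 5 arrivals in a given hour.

0.5769

With mean μ = 5.1 per hour,
P(N ≥ 5) = 1 − P(N ≤ 4) = 1 − Σ_{j=0}^{4} e^(−μ) μ^j/j! ≈ 0.5769.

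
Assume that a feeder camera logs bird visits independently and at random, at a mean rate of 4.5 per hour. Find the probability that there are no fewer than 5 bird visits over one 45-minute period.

Over the interval, μ = 4.5 × 0.75 = 3.375 (a 45-minute period = 0.75 hours).
P(N ≥ 5) = 1 − P(N ≤ 4) = 1 − Σ_{j=0}^{4} e^(−μ) μ^j/j! ≈ 0.2512.

0.2512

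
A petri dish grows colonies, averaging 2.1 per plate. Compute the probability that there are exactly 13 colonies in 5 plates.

Over the interval, μ = 2.1 × 5 = 10.5 (5 plates).
P(N = 13) = e^(−μ) μ^13/13! = e^(−10.5) · 10.5^13/6227020800 ≈ 0.0834.

0.0834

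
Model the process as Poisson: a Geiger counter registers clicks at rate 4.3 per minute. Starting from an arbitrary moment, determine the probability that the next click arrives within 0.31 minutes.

Inter-arrival times are exponential with rate λ = 4.3 per minute.
P(T ≤ 0.31) = 1 − e^(−λt) = 1 − e^(−4.3 × 0.31) = 1 − e^(−1.333) ≈ 0.7363.

0.7363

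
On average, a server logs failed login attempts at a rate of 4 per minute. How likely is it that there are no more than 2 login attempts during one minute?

0.2381

With mean μ = 4 per minute,
P(N ≤ 2) = Σ_{j=0}^{2} e^(−μ) μ^j/j! ≈ 0.2381.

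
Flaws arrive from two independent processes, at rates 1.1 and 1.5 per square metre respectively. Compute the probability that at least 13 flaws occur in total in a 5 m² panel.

0.5369

Independent Poisson processes superpose: combined rate λ = 1.1 + 1.5 = 2.6 per square metre.
Over the interval, μ = 2.6 × 5 = 13 (a 5 m² panel = 5 square metres).
P(N ≥ 13) = 1 − P(N ≤ 12) ≈ 0.5369.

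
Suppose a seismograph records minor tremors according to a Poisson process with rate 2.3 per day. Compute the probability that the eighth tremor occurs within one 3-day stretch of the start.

0.3864

Over the interval, μ = 2.3 × 3 = 6.9 (a 3-day stretch = 3 days).
The eighth arrival falls in the interval iff at least 8 events occur there: P(S_8 ≤ t) = P(N ≥ 8) = 1 − P(N ≤ 7) ≈ 0.3864.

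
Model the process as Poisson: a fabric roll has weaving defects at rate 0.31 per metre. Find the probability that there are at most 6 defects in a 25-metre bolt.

Over the interval, μ = 0.31 × 25 = 7.75 (a 25-metre bolt = 25 metres).
P(N ≤ 6) = Σ_{j=0}^{6} e^(−μ) μ^j/j! ≈ 0.3449.

0.3449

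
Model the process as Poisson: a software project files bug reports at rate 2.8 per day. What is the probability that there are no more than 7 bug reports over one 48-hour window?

Over the interval, μ = 2.8 × 2 = 5.6 (a 48-hour window = 2 days).
P(N ≤ 7) = Σ_{j=0}^{7} e^(−μ) μ^j/j! ≈ 0.7970.

0.7970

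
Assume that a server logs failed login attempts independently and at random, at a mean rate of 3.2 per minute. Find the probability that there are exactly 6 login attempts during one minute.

0.0608

With mean μ = 3.2 per minute,
P(N = 6) = e^(−μ) μ^6/6! = e^(−3.2) · 3.2^6/720 ≈ 0.0608.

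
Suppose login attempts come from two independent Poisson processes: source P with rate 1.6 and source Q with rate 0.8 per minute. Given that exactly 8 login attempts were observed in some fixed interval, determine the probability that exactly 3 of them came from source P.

Given the total, each event is independently from source P with probability p = λ_P/(λ_P+λ_Q) = 1.6/2.4 ≈ 0.6667.
So K ~ Binomial(8, 1.6/2.4): P(K = 3) = C(8,3) · (1.6/2.4)^3 · (0.8/2.4)^5 ≈ 0.0683.

0.0683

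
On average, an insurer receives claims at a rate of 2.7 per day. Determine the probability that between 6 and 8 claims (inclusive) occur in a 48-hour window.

Over the interval, μ = 2.7 × 2 = 5.4 (a 48-hour window = 2 days).
P(6 ≤ N ≤ 8) = Σ_{j=6}^{8} e^(−5.4) · 5.4^j/j! ≈ 0.3565.

0.3565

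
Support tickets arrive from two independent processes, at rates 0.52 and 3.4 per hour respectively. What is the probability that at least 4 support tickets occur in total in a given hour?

Independent Poisson processes superpose: combined rate λ = 0.52 + 3.4 = 3.92 per hour.
So μ = 3.92.
P(N ≥ 4) = 1 − P(N ≤ 3) ≈ 0.5507.

0.5507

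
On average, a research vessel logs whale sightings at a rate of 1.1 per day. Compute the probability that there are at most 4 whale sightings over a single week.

Over the interval, μ = 1.1 × 7 = 7.7 (a week = 7 days).
P(N ≤ 4) = Σ_{j=0}^{4} e^(−μ) μ^j/j! ≈ 0.1181.

0.1181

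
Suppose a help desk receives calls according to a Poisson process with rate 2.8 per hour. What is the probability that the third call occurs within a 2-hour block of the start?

0.9176

Over the interval, μ = 2.8 × 2 = 5.6 (a 2-hour block = 2 hours).
The third arrival falls in the interval iff at least 3 events occur there: P(S_3 ≤ t) = P(N ≥ 3) = 1 − P(N ≤ 2) ≈ 0.9176.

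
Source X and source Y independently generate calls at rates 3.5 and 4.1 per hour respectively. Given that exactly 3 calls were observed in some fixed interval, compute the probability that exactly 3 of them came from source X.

Given the total, each event is independently from source X with probability p = λ_X/(λ_X+λ_Y) = 3.5/7.6 ≈ 0.4605.
So K ~ Binomial(3, 3.5/7.6): P(K = 3) = C(3,3) · (3.5/7.6)^3 · (4.1/7.6)^0 ≈ 0.0977.

0.0977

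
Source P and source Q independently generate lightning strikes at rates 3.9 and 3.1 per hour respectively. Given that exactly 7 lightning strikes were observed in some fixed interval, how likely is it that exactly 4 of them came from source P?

Given the total, each event is independently from source P with probability p = λ_P/(λ_P+λ_Q) = 3.9/7 ≈ 0.5571.
So K ~ Binomial(7, 3.9/7): P(K = 4) = C(7,4) · (3.9/7)^4 · (3.1/7)^3 ≈ 0.2929.

0.2929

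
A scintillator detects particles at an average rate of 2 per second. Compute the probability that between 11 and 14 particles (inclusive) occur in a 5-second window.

Over the interval, μ = 2 × 5 = 10 (a 5-second window = 5 seconds).
P(11 ≤ N ≤ 14) = Σ_{j=11}^{14} e^(−10) · 10^j/j! ≈ 0.3335.

0.3335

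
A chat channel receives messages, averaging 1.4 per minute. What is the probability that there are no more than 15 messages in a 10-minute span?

0.6694

Over the interval, μ = 1.4 × 10 = 14 (a 10-minute span = 10 minutes).
P(N ≤ 15) = Σ_{j=0}^{15} e^(−μ) μ^j/j! ≈ 0.6694.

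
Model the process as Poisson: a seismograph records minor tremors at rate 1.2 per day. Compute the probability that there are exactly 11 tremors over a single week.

Over the interval, μ = 1.2 × 7 = 8.4 (a week = 7 days).
P(N = 11) = e^(−μ) μ^11/11! = e^(−8.4) · 8.4^11/39916800 ≈ 0.0828.

0.0828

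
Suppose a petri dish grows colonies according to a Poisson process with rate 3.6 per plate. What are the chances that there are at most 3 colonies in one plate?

With mean μ = 3.6 per plate,
P(N ≤ 3) = Σ_{j=0}^{3} e^(−μ) μ^j/j! ≈ 0.5152.

0.5152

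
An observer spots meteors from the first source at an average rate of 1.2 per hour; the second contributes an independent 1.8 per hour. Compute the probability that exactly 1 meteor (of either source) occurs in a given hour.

0.1494

Independent Poisson processes superpose: combined rate λ = 1.2 + 1.8 = 3 per hour.
So μ = 3.
P(N = 1) = e^(−3) · 3^1/1! ≈ 0.1494.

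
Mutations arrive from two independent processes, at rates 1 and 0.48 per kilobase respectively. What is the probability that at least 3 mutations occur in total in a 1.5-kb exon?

0.3826

Independent Poisson processes superpose: combined rate λ = 1 + 0.48 = 1.48 per kilobase.
Over the interval, μ = 1.48 × 1.5 = 2.22 (a 1.5-kb exon = 1.5 kilobases).
P(N ≥ 3) = 1 − P(N ≤ 2) ≈ 0.3826.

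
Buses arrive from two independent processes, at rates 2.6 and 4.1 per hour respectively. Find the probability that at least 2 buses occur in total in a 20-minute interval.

0.6535

Independent Poisson processes superpose: combined rate λ = 2.6 + 4.1 = 6.7 per hour.
Over the interval, μ = 6.7 × 1/3 ≈ 2.23333 (a 20-minute interval = 1/3 hours).
P(N ≥ 2) = 1 − P(N ≤ 1) ≈ 0.6535.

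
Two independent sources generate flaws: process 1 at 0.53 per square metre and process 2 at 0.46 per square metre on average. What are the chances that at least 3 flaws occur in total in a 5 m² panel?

Independent Poisson processes superpose: combined rate λ = 0.53 + 0.46 = 0.99 per square metre.
Over the interval, μ = 0.99 × 5 = 4.95 (a 5 m² panel = 5 square metres).
P(N ≥ 3) = 1 − P(N ≤ 2) ≈ 0.8711.

0.8711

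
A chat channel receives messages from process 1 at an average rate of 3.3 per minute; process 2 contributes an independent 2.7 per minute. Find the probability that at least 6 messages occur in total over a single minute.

0.5543

Independent Poisson processes superpose: combined rate λ = 3.3 + 2.7 = 6 per minute.
So μ = 6.
P(N ≥ 6) = 1 − P(N ≤ 5) ≈ 0.5543.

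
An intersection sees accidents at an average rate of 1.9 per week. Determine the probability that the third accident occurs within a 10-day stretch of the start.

0.5099

Over the interval, μ = 1.9 × 10/7 ≈ 2.71429 (a 10-day stretch = 10/7 weeks).
The third arrival falls in the interval iff at least 3 events occur there: P(S_3 ≤ t) = P(N ≥ 3) = 1 − P(N ≤ 2) ≈ 0.5099.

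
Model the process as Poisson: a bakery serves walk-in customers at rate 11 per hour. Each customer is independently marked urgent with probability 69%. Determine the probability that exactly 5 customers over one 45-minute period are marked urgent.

0.1679

Thinning: the customers that are marked urgent themselves form a Poisson process with rate 0.69 × 11 = 7.59 per hour.
Over the interval, μ = 7.59 × 0.75 = 5.6925 (a 45-minute period = 0.75 hours).
P(N = 5) = e^(−5.6925) · 5.6925^5/5! ≈ 0.1679.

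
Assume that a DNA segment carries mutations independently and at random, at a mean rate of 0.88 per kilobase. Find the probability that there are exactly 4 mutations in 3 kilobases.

Over the interval, μ = 0.88 × 3 = 2.64 (3 kilobases).
P(N = 4) = e^(−μ) μ^4/4! = e^(−2.64) · 2.64^4/24 ≈ 0.1444.

0.1444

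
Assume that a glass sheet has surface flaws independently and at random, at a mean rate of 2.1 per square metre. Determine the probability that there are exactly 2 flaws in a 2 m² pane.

Over the interval, μ = 2.1 × 2 = 4.2 (a 2 m² pane = 2 square metres).
P(N = 2) = e^(−μ) μ^2/2! = e^(−4.2) · 4.2^2/2 ≈ 0.1323.

0.1323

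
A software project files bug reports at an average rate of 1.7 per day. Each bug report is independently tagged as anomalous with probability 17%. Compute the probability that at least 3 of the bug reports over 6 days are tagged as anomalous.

Thinning: the bug reports that are tagged as anomalous themselves form a Poisson process with rate 0.17 × 1.7 = 0.289 per day.
Over the interval, μ = 0.289 × 6 = 1.734 (6 days).
P(N ≥ 3) = 1 − P(N ≤ 2) ≈ 0.2518.

0.2518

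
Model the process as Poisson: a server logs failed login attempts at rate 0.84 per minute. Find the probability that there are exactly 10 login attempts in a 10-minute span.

0.1084

Over the interval, μ = 0.84 × 10 = 8.4 (a 10-minute span = 10 minutes).
P(N = 10) = e^(−μ) μ^10/10! = e^(−8.4) · 8.4^10/3628800 ≈ 0.1084.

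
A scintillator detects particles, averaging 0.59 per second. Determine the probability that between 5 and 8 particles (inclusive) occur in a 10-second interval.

0.5587

Over the interval, μ = 0.59 × 10 = 5.9 (a 10-second interval = 10 seconds).
P(5 ≤ N ≤ 8) = Σ_{j=5}^{8} e^(−5.9) · 5.9^j/j! ≈ 0.5587.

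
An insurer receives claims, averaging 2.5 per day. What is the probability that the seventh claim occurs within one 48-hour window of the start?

0.2378

Over the interval, μ = 2.5 × 2 = 5 (a 48-hour window = 2 days).
The seventh arrival falls in the interval iff at least 7 events occur there: P(S_7 ≤ t) = P(N ≥ 7) = 1 − P(N ≤ 6) ≈ 0.2378.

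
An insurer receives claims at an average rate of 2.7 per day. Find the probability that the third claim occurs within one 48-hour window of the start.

Over the interval, μ = 2.7 × 2 = 5.4 (a 48-hour window = 2 days).
The third arrival falls in the interval iff at least 3 events occur there: P(S_3 ≤ t) = P(N ≥ 3) = 1 − P(N ≤ 2) ≈ 0.9052.

0.9052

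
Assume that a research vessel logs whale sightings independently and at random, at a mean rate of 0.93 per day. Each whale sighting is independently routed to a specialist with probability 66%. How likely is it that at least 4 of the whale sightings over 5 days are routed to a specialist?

0.3682

Thinning: the whale sightings that are routed to a specialist themselves form a Poisson process with rate 0.66 × 0.93 = 0.6138 per day.
Over the interval, μ = 0.6138 × 5 = 3.069 (5 days).
P(N ≥ 4) = 1 − P(N ≤ 3) ≈ 0.3682.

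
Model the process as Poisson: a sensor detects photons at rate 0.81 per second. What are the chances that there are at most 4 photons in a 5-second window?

0.6191

Over the interval, μ = 0.81 × 5 = 4.05 (a 5-second window = 5 seconds).
P(N ≤ 4) = Σ_{j=0}^{4} e^(−μ) μ^j/j! ≈ 0.6191.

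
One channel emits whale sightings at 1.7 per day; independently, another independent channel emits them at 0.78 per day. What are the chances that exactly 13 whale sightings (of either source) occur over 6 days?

0.0971

Independent Poisson processes superpose: combined rate λ = 1.7 + 0.78 = 2.48 per day.
Over the interval, μ = 2.48 × 6 = 14.88 (6 days).
P(N = 13) = e^(−14.88) · 14.88^13/13! ≈ 0.0971.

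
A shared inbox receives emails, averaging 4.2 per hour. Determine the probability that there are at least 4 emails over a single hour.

With mean μ = 4.2 per hour,
P(N ≥ 4) = 1 − P(N ≤ 3) = 1 − Σ_{j=0}^{3} e^(−μ) μ^j/j! ≈ 0.6046.

0.6046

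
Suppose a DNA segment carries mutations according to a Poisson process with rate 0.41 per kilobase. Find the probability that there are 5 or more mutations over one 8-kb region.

0.2338

Over the interval, μ = 0.41 × 8 = 3.28 (an 8-kb region = 8 kilobases).
P(N ≥ 5) = 1 − P(N ≤ 4) = 1 − Σ_{j=0}^{4} e^(−μ) μ^j/j! ≈ 0.2338.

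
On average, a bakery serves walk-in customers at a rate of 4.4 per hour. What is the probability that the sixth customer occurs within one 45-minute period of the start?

Over the interval, μ = 4.4 × 0.75 = 3.3 (a 45-minute period = 0.75 hours).
The sixth arrival falls in the interval iff at least 6 events occur there: P(S_6 ≤ t) = P(N ≥ 6) = 1 − P(N ≤ 5) ≈ 0.1171.

0.1171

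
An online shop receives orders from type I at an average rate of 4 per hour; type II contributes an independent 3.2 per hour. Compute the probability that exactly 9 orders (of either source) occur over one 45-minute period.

0.0486

Independent Poisson processes superpose: combined rate λ = 4 + 3.2 = 7.2 per hour.
Over the interval, μ = 7.2 × 0.75 = 5.4 (a 45-minute period = 0.75 hours).
P(N = 9) = e^(−5.4) · 5.4^9/9! ≈ 0.0486.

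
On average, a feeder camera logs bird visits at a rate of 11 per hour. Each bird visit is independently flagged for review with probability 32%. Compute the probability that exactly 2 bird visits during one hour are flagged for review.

Thinning: the bird visits that are flagged for review themselves form a Poisson process with rate 0.32 × 11 = 3.52 per hour.
So μ = 3.52.
P(N = 2) = e^(−3.52) · 3.52^2/2! ≈ 0.1834.

0.1834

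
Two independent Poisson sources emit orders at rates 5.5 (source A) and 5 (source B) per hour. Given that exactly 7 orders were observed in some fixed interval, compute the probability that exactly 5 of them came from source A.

Given the total, each event is independently from source A with probability p = λ_A/(λ_A+λ_B) = 5.5/10.5 ≈ 0.5238.
So K ~ Binomial(7, 5.5/10.5): P(K = 5) = C(7,5) · (5.5/10.5)^5 · (5/10.5)^2 ≈ 0.1878.

0.1878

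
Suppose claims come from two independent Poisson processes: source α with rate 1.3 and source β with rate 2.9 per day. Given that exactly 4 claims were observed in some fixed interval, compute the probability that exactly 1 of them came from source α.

Given the total, each event is independently from source α with probability p = λ_α/(λ_α+λ_β) = 1.3/4.2 ≈ 0.3095.
So K ~ Binomial(4, 1.3/4.2): P(K = 1) = C(4,1) · (1.3/4.2)^1 · (2.9/4.2)^3 ≈ 0.4076.

0.4076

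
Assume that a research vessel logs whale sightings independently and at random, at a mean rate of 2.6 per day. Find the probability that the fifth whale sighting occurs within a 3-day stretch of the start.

Over the interval, μ = 2.6 × 3 = 7.8 (a 3-day stretch = 3 days).
The fifth arrival falls in the interval iff at least 5 events occur there: P(S_5 ≤ t) = P(N ≥ 5) = 1 − P(N ≤ 4) ≈ 0.8883.

0.8883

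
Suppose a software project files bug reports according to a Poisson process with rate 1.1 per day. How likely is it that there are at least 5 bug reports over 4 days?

0.4488

Over the interval, μ = 1.1 × 4 = 4.4 (4 days).
P(N ≥ 5) = 1 − P(N ≤ 4) = 1 − Σ_{j=0}^{4} e^(−μ) μ^j/j! ≈ 0.4488.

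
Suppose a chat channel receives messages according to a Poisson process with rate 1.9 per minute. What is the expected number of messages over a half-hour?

E[N] = λt = 1.9 × 30 = 57 (a half-hour = 30 minutes).

57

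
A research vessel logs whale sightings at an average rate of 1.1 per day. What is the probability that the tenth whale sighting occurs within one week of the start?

Over the interval, μ = 1.1 × 7 = 7.7 (a week = 7 days).
The tenth arrival falls in the interval iff at least 10 events occur there: P(S_10 ≤ t) = P(N ≥ 10) = 1 − P(N ≤ 9) ≈ 0.2469.

0.2469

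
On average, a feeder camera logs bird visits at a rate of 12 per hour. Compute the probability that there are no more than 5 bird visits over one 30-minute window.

Over the interval, μ = 12 × 0.5 = 6 (a 30-minute window = 0.5 hours).
P(N ≤ 5) = Σ_{j=0}^{5} e^(−μ) μ^j/j! ≈ 0.4457.

0.4457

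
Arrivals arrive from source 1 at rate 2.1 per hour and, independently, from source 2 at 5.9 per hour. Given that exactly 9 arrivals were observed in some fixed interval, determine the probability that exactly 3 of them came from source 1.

0.2445

Given the total, each event is independently from source 1 with probability p = λ_1/(λ_1+λ_2) = 2.1/8 = 0.2625.
So K ~ Binomial(9, 2.1/8): P(K = 3) = C(9,3) · (2.1/8)^3 · (5.9/8)^6 ≈ 0.2445.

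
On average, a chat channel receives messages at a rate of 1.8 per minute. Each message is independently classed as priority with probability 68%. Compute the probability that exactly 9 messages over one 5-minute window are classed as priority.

Thinning: the messages that are classed as priority themselves form a Poisson process with rate 0.68 × 1.8 = 1.224 per minute.
Over the interval, μ = 1.224 × 5 = 6.12 (a 5-minute window = 5 minutes).
P(N = 9) = e^(−6.12) · 6.12^9/9! ≈ 0.0730.

0.0730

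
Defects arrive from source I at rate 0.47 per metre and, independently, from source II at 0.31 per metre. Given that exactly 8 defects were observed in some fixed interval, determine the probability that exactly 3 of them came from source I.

Given the total, each event is independently from source I with probability p = λ_I/(λ_I+λ_II) = 0.47/0.78 ≈ 0.6026.
So K ~ Binomial(8, 0.47/0.78): P(K = 3) = C(8,3) · (0.47/0.78)^3 · (0.31/0.78)^5 ≈ 0.1215.

0.1215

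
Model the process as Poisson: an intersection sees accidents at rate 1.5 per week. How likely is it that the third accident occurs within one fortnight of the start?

0.5768

Over the interval, μ = 1.5 × 2 = 3 (a fortnight = 2 weeks).
The third arrival falls in the interval iff at least 3 events occur there: P(S_3 ≤ t) = P(N ≥ 3) = 1 − P(N ≤ 2) ≈ 0.5768.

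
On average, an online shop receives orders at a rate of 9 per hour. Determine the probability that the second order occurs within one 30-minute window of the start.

0.9389

Over the interval, μ = 9 × 0.5 = 4.5 (a 30-minute window = 0.5 hours).
The second arrival falls in the interval iff at least 2 events occur there: P(S_2 ≤ t) = P(N ≥ 2) = 1 − P(N ≤ 1) ≈ 0.9389.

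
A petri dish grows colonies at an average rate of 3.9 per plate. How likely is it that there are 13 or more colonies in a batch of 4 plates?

Over the interval, μ = 3.9 × 4 = 15.6 (a batch of 4 plates = 4 plates).
P(N ≥ 13) = 1 − P(N ≤ 12) = 1 − Σ_{j=0}^{12} e^(−μ) μ^j/j! ≈ 0.7791.

0.7791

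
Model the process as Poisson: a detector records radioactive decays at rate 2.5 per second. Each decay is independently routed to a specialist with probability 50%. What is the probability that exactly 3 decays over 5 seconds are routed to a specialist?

0.0786

Thinning: the decays that are routed to a specialist themselves form a Poisson process with rate 0.5 × 2.5 = 1.25 per second.
Over the interval, μ = 1.25 × 5 = 6.25 (5 seconds).
P(N = 3) = e^(−6.25) · 6.25^3/3! ≈ 0.0786.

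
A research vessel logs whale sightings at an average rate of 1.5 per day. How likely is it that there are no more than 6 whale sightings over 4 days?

0.6063

Over the interval, μ = 1.5 × 4 = 6 (4 days).
P(N ≤ 6) = Σ_{j=0}^{6} e^(−μ) μ^j/j! ≈ 0.6063.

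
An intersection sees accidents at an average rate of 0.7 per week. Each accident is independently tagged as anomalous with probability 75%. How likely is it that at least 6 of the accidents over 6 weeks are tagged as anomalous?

0.0998

Thinning: the accidents that are tagged as anomalous themselves form a Poisson process with rate 0.75 × 0.7 = 0.525 per week.
Over the interval, μ = 0.525 × 6 = 3.15 (6 weeks).
P(N ≥ 6) = 1 − P(N ≤ 5) ≈ 0.0998.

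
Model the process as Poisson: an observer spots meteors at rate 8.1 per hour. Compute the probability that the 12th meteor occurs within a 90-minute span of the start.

Over the interval, μ = 8.1 × 1.5 = 12.15 (a 90-minute span = 1.5 hours).
The 12th arrival falls in the interval iff at least 12 events occur there: P(S_12 ≤ t) = P(N ≥ 12) = 1 − P(N ≤ 11) ≈ 0.5554.

0.5554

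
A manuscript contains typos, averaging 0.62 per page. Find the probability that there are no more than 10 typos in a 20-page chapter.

Over the interval, μ = 0.62 × 20 = 12.4 (a 20-page chapter = 20 pages).
P(N ≤ 10) = Σ_{j=0}^{10} e^(−μ) μ^j/j! ≈ 0.3067.

0.3067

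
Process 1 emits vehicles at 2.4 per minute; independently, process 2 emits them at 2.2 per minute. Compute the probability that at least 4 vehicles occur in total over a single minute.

Independent Poisson processes superpose: combined rate λ = 2.4 + 2.2 = 4.6 per minute.
So μ = 4.6.
P(N ≥ 4) = 1 − P(N ≤ 3) ≈ 0.6743.

0.6743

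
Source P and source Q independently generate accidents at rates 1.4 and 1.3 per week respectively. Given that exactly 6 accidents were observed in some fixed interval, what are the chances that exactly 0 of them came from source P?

Given the total, each event is independently from source P with probability p = λ_P/(λ_P+λ_Q) = 1.4/2.7 ≈ 0.5185.
So K ~ Binomial(6, 1.4/2.7): P(K = 0) = C(6,0) · (1.4/2.7)^0 · (1.3/2.7)^6 ≈ 0.0125.

0.0125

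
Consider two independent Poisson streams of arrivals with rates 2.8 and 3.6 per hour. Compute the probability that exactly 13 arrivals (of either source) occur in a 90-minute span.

Independent Poisson processes superpose: combined rate λ = 2.8 + 3.6 = 6.4 per hour.
Over the interval, μ = 6.4 × 1.5 = 9.6 (a 90-minute span = 1.5 hours).
P(N = 13) = e^(−9.6) · 9.6^13/13! ≈ 0.0640.

0.0640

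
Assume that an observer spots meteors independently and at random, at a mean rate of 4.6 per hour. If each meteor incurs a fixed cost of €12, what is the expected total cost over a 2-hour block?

€110.4

E[N] = 4.6 × 2 = 9.2 (a 2-hour block = 2 hours); E[cost] = 9.2 × €12 = €110.4.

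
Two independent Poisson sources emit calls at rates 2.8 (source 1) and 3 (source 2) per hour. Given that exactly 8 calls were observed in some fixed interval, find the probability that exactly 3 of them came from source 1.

0.2333

Given the total, each event is independently from source 1 with probability p = λ_1/(λ_1+λ_2) = 2.8/5.8 ≈ 0.4828.
So K ~ Binomial(8, 2.8/5.8): P(K = 3) = C(8,3) · (2.8/5.8)^3 · (3/5.8)^5 ≈ 0.2333.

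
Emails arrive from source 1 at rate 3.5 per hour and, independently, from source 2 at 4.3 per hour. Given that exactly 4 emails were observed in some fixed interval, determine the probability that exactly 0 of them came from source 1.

0.0924

Given the total, each event is independently from source 1 with probability p = λ_1/(λ_1+λ_2) = 3.5/7.8 ≈ 0.4487.
So K ~ Binomial(4, 3.5/7.8): P(K = 0) = C(4,0) · (3.5/7.8)^0 · (4.3/7.8)^4 ≈ 0.0924.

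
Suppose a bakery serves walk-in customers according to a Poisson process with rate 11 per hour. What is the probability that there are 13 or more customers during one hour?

With mean μ = 11 per hour,
P(N ≥ 13) = 1 − P(N ≤ 12) = 1 − Σ_{j=0}^{12} e^(−μ) μ^j/j! ≈ 0.3113.

0.3113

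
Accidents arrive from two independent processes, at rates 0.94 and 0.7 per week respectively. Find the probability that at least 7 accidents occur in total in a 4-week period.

0.4829

Independent Poisson processes superpose: combined rate λ = 0.94 + 0.7 = 1.64 per week.
Over the interval, μ = 1.64 × 4 = 6.56 (a 4-week period = 4 weeks).
P(N ≥ 7) = 1 − P(N ≤ 6) ≈ 0.4829.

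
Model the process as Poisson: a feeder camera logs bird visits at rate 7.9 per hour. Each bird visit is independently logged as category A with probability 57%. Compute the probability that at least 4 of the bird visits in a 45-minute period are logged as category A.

Thinning: the bird visits that are logged as category A themselves form a Poisson process with rate 0.57 × 7.9 = 4.503 per hour.
Over the interval, μ = 4.503 × 0.75 = 3.37725 (a 45-minute period = 0.75 hours).
P(N ≥ 4) = 1 − P(N ≤ 3) ≈ 0.4367.

0.4367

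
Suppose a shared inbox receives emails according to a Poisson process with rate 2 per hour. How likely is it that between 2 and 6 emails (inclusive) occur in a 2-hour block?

0.7977

Over the interval, μ = 2 × 2 = 4 (a 2-hour block = 2 hours).
P(2 ≤ N ≤ 6) = Σ_{j=2}^{6} e^(−4) · 4^j/j! ≈ 0.7977.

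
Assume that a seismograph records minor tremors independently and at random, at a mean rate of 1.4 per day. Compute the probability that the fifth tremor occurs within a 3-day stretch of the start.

Over the interval, μ = 1.4 × 3 = 4.2 (a 3-day stretch = 3 days).
The fifth arrival falls in the interval iff at least 5 events occur there: P(S_5 ≤ t) = P(N ≥ 5) = 1 − P(N ≤ 4) ≈ 0.4102.

0.4102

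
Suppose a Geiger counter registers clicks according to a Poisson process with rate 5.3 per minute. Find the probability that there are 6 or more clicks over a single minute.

0.4365

With mean μ = 5.3 per minute,
P(N ≥ 6) = 1 − P(N ≤ 5) = 1 − Σ_{j=0}^{5} e^(−μ) μ^j/j! ≈ 0.4365.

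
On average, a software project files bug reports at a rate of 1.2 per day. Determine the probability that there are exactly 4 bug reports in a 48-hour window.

Over the interval, μ = 1.2 × 2 = 2.4 (a 48-hour window = 2 days).
P(N = 4) = e^(−μ) μ^4/4! = e^(−2.4) · 2.4^4/24 ≈ 0.1254.

0.1254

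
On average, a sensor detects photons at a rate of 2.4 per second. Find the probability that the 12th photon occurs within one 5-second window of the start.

Over the interval, μ = 2.4 × 5 = 12 (a 5-second window = 5 seconds).
The 12th arrival falls in the interval iff at least 12 events occur there: P(S_12 ≤ t) = P(N ≥ 12) = 1 − P(N ≤ 11) ≈ 0.5384.

0.5384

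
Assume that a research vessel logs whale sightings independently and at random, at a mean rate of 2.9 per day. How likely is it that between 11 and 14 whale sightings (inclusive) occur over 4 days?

0.4164

Over the interval, μ = 2.9 × 4 = 11.6 (4 days).
P(11 ≤ N ≤ 14) = Σ_{j=11}^{14} e^(−11.6) · 11.6^j/j! ≈ 0.4164.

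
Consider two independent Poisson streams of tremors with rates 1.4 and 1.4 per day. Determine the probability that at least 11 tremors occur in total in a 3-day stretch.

0.2257

Independent Poisson processes superpose: combined rate λ = 1.4 + 1.4 = 2.8 per day.
Over the interval, μ = 2.8 × 3 = 8.4 (a 3-day stretch = 3 days).
P(N ≥ 11) = 1 − P(N ≤ 10) ≈ 0.2257.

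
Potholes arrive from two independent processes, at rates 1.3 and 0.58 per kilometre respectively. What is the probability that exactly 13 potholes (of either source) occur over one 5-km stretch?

Independent Poisson processes superpose: combined rate λ = 1.3 + 0.58 = 1.88 per kilometre.
Over the interval, μ = 1.88 × 5 = 9.4 (a 5-km stretch = 5 kilometres).
P(N = 13) = e^(−9.4) · 9.4^13/13! ≈ 0.0594.

0.0594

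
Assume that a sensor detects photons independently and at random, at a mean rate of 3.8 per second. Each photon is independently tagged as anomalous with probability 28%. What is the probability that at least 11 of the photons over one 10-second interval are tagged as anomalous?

Thinning: the photons that are tagged as anomalous themselves form a Poisson process with rate 0.28 × 3.8 = 1.064 per second.
Over the interval, μ = 1.064 × 10 = 10.64 (a 10-second interval = 10 seconds).
P(N ≥ 11) = 1 − P(N ≤ 10) ≈ 0.4965.

0.4965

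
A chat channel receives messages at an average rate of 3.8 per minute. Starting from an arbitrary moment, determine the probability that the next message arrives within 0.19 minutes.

0.5142

Inter-arrival times are exponential with rate λ = 3.8 per minute.
P(T ≤ 0.19) = 1 − e^(−λt) = 1 − e^(−3.8 × 0.19) = 1 − e^(−0.722) ≈ 0.5142.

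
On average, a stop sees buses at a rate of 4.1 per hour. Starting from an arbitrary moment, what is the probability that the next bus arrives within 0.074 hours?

0.2617

Inter-arrival times are exponential with rate λ = 4.1 per hour.
P(T ≤ 0.074) = 1 − e^(−λt) = 1 − e^(−4.1 × 0.074) = 1 − e^(−0.3034) ≈ 0.2617.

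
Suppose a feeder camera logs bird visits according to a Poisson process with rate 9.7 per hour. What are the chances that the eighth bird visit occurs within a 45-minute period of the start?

0.4422

Over the interval, μ = 9.7 × 0.75 = 7.275 (a 45-minute period = 0.75 hours).
The eighth arrival falls in the interval iff at least 8 events occur there: P(S_8 ≤ t) = P(N ≥ 8) = 1 − P(N ≤ 7) ≈ 0.4422.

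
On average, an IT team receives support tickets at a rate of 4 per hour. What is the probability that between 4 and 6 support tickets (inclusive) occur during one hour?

With mean μ = 4 per hour,
P(4 ≤ N ≤ 6) = Σ_{j=4}^{6} e^(−4) · 4^j/j! ≈ 0.4559.

0.4559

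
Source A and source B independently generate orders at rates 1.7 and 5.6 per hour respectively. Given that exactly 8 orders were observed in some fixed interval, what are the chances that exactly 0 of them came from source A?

0.1199

Given the total, each event is independently from source A with probability p = λ_A/(λ_A+λ_B) = 1.7/7.3 ≈ 0.2329.
So K ~ Binomial(8, 1.7/7.3): P(K = 0) = C(8,0) · (1.7/7.3)^0 · (5.6/7.3)^8 ≈ 0.1199.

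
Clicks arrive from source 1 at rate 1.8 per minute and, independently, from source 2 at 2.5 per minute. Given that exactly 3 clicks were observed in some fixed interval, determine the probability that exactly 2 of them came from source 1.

0.3056

Given the total, each event is independently from source 1 with probability p = λ_1/(λ_1+λ_2) = 1.8/4.3 ≈ 0.4186.
So K ~ Binomial(3, 1.8/4.3): P(K = 2) = C(3,2) · (1.8/4.3)^2 · (2.5/4.3)^1 ≈ 0.3056.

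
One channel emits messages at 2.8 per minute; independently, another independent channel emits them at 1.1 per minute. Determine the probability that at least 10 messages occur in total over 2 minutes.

0.2589

Independent Poisson processes superpose: combined rate λ = 2.8 + 1.1 = 3.9 per minute.
Over the interval, μ = 3.9 × 2 = 7.8 (2 minutes).
P(N ≥ 10) = 1 − P(N ≤ 9) ≈ 0.2589.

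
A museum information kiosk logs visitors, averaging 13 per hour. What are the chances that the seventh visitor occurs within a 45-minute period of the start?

Over the interval, μ = 13 × 0.75 = 9.75 (a 45-minute period = 0.75 hours).
The seventh arrival falls in the interval iff at least 7 events occur there: P(S_7 ≤ t) = P(N ≥ 7) = 1 − P(N ≤ 6) ≈ 0.8533.

0.8533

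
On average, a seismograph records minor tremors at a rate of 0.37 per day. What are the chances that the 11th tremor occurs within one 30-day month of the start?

Over the interval, μ = 0.37 × 30 = 11.1 (a 30-day month = 30 days).
The 11th arrival falls in the interval iff at least 11 events occur there: P(S_11 ≤ t) = P(N ≥ 11) = 1 − P(N ≤ 10) ≈ 0.5520.

0.5520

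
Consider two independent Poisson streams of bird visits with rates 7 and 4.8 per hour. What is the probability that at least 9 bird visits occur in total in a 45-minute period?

0.5244

Independent Poisson processes superpose: combined rate λ = 7 + 4.8 = 11.8 per hour.
Over the interval, μ = 11.8 × 0.75 = 8.85 (a 45-minute period = 0.75 hours).
P(N ≥ 9) = 1 − P(N ≤ 8) ≈ 0.5244.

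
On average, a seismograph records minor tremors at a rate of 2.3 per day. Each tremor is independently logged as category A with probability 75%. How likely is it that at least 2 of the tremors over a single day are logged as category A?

Thinning: the tremors that are logged as category A themselves form a Poisson process with rate 0.75 × 2.3 = 1.725 per day.
So μ = 1.725.
P(N ≥ 2) = 1 − P(N ≤ 1) ≈ 0.5145.

0.5145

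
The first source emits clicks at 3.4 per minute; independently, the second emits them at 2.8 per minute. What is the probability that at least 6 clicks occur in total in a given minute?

0.5859

Independent Poisson processes superpose: combined rate λ = 3.4 + 2.8 = 6.2 per minute.
So μ = 6.2.
P(N ≥ 6) = 1 − P(N ≤ 5) ≈ 0.5859.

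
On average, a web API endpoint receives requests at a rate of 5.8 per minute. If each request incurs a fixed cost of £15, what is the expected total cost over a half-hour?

£2610

E[N] = 5.8 × 30 = 174 (a half-hour = 30 minutes); E[cost] = 174 × £15 = £2610.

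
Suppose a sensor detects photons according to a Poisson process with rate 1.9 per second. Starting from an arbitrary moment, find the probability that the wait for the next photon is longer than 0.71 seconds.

0.2595

The wait for the next event is exponential with rate λ = 1.9 per second.
P(T > 0.71) = e^(−λt) = e^(−1.9 × 0.71) = e^(−1.349) ≈ 0.2595.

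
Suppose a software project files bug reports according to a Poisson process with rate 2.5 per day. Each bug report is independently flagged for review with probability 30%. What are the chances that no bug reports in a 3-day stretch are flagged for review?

Thinning: the bug reports that are flagged for review themselves form a Poisson process with rate 0.3 × 2.5 = 0.75 per day.
Over the interval, μ = 0.75 × 3 = 2.25 (a 3-day stretch = 3 days).
P(N = 0) = e^(−2.25) · 2.25^0/0! ≈ 0.1054.

0.1054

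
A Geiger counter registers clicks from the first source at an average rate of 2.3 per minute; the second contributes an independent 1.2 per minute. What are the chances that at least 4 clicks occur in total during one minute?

0.4634

Independent Poisson processes superpose: combined rate λ = 2.3 + 1.2 = 3.5 per minute.
So μ = 3.5.
P(N ≥ 4) = 1 − P(N ≤ 3) ≈ 0.4634.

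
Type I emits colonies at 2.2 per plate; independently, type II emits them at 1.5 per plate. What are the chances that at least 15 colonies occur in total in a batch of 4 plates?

0.5137

Independent Poisson processes superpose: combined rate λ = 2.2 + 1.5 = 3.7 per plate.
Over the interval, μ = 3.7 × 4 = 14.8 (a batch of 4 plates = 4 plates).
P(N ≥ 15) = 1 − P(N ≤ 14) ≈ 0.5137.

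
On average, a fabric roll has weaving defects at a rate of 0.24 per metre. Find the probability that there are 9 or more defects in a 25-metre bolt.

0.1528

Over the interval, μ = 0.24 × 25 = 6 (a 25-metre bolt = 25 metres).
P(N ≥ 9) = 1 − P(N ≤ 8) = 1 − Σ_{j=0}^{8} e^(−μ) μ^j/j! ≈ 0.1528.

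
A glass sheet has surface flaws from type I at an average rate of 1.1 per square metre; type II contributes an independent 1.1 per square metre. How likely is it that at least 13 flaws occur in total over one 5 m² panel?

Independent Poisson processes superpose: combined rate λ = 1.1 + 1.1 = 2.2 per square metre.
Over the interval, μ = 2.2 × 5 = 11 (a 5 m² panel = 5 square metres).
P(N ≥ 13) = 1 − P(N ≤ 12) ≈ 0.3113.

0.3113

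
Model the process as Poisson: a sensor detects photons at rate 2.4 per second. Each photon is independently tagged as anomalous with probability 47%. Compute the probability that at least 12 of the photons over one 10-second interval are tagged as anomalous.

0.4541

Thinning: the photons that are tagged as anomalous themselves form a Poisson process with rate 0.47 × 2.4 = 1.128 per second.
Over the interval, μ = 1.128 × 10 = 11.28 (a 10-second interval = 10 seconds).
P(N ≥ 12) = 1 − P(N ≤ 11) ≈ 0.4541.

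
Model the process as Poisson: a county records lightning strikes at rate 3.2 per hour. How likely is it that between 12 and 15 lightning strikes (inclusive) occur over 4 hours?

0.4073

Over the interval, μ = 3.2 × 4 = 12.8 (4 hours).
P(12 ≤ N ≤ 15) = Σ_{j=12}^{15} e^(−12.8) · 12.8^j/j! ≈ 0.4073.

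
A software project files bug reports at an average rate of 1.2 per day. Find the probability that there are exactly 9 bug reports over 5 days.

Over the interval, μ = 1.2 × 5 = 6 (5 days).
P(N = 9) = e^(−μ) μ^9/9! = e^(−6) · 6^9/362880 ≈ 0.0688.

0.0688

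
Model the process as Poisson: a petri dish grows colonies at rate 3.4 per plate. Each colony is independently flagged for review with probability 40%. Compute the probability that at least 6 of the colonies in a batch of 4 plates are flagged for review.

0.4608

Thinning: the colonies that are flagged for review themselves form a Poisson process with rate 0.4 × 3.4 = 1.36 per plate.
Over the interval, μ = 1.36 × 4 = 5.44 (a batch of 4 plates = 4 plates).
P(N ≥ 6) = 1 − P(N ≤ 5) ≈ 0.4608.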